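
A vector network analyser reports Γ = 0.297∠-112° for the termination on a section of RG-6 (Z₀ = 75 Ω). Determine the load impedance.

Z_L = Z_0·(1 + Γ)/(1 − Γ) = 75·(0.889 − j0.275)/(1.11 + j0.275)

Z_L ≈ 52.2 − j31.5 Ω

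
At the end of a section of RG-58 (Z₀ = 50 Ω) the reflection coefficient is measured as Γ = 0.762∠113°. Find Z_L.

Z_L = Z_0·(1 + Γ)/(1 − Γ) = 50·(0.702 + j0.701)/(1.3 − j0.701)

Z_L ≈ 9.64 + j32.2 Ω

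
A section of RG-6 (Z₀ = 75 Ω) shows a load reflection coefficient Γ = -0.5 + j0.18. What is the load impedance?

Z_L = Z_0·(1 + Γ)/(1 − Γ) = 75·(0.5 + j0.18)/(1.5 − j0.18)

Z_L ≈ 23.6 + j11.8 Ω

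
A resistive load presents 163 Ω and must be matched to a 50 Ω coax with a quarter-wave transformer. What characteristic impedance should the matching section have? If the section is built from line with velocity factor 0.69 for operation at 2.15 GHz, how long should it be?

Z_qwt ≈ 90.3 Ω; length ≈ 2.41 cm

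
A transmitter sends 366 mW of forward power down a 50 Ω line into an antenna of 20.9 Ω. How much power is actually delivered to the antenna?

P_delivered ≈ 304 mW

Γ = (20.9 − 50)/(20.9 + 50) = -0.41
|Γ|² = 0.168
P_refl = |Γ|²·P_inc = 61.7 mW, P_del = (1 − |Γ|²)·P_inc = 304 mW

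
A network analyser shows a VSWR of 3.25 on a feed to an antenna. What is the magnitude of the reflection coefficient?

|Γ| = (S − 1)/(S + 1) = (3.25 − 1)/(3.25 + 1) = 2.25/4.25

|Γ| ≈ 0.529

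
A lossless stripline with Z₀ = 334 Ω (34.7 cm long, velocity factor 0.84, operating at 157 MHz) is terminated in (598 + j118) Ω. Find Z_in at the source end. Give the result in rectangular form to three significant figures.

Z_in ≈ 194 − j87 Ω

λ = v/f = 0.84·c / 157 MHz = 1.61 m
βl = 2π·l/λ = 2π × 0.216 = 77.8°
tan(βl) = tan(77.8°) = 4.64
Z_in = Z_0·(Z_L + jZ_0·tanβl)/(Z_0 + jZ_L·tanβl)
     = 334·(598 + j1670)/(-213 + j2770)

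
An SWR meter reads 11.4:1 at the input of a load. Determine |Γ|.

|Γ| = (S − 1)/(S + 1) = (11.4 − 1)/(11.4 + 1) = 10.4/12.4

|Γ| ≈ 0.839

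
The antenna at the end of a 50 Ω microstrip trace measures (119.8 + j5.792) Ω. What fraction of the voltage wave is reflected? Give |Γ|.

|Γ| ≈ 0.412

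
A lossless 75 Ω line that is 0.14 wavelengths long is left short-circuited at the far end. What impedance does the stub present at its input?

Z_in ≈ +j90.7 Ω

βl = 2π × 0.14 = 50.4°
tan(βl) = 1.21
For a short-circuited stub, Z_in = jZ_0·tan(βl)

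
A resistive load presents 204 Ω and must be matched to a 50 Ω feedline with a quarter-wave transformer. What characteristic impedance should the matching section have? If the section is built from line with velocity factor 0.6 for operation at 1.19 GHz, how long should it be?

Z_qwt = √(Z_0·R_L) = √(50 × 204) = √10200
λ = 0.6·c/f = 0.151 m, so l = λ/4 = 0.0378 m

Z_qwt ≈ 101 Ω; length ≈ 3.78 cm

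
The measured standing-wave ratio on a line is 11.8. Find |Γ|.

|Γ| ≈ 0.844

|Γ| = (S − 1)/(S + 1) = (11.8 − 1)/(11.8 + 1) = 10.8/12.8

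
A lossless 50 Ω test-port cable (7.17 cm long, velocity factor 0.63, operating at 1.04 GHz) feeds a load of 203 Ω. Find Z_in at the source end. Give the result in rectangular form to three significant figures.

λ = v/f = 0.63·c / 1.04 GHz = 0.182 m
βl = 2π·l/λ = 2π × 0.395 = 142°
tan(βl) = tan(142°) = -0.78
Z_in = Z_0·(Z_L + jZ_0·tanβl)/(Z_0 + jZ_L·tanβl)
     = 50·(203 − j39)/(50 − j158)

Z_in ≈ 29.6 + j54.7 Ω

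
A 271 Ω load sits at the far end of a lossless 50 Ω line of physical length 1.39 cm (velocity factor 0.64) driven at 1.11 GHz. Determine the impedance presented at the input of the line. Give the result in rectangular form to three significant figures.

Z_in ≈ 35.5 − j78.6 Ω

λ = v/f = 0.64·c / 1.11 GHz = 0.173 m
βl = 2π·l/λ = 2π × 0.0804 = 28.9°
tan(βl) = tan(28.9°) = 0.553
Z_in = Z_0·(Z_L + jZ_0·tanβl)/(Z_0 + jZ_L·tanβl)
     = 50·(271 + j27.6)/(50 + j150)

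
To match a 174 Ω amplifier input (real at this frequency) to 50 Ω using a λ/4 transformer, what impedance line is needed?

Z_qwt ≈ 93.3 Ω

Z_qwt = √(Z_0·R_L) = √(50 × 174) = √8700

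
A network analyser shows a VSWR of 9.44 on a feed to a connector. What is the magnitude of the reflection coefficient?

|Γ| = (S − 1)/(S + 1) = (9.44 − 1)/(9.44 + 1) = 8.44/10.4

|Γ| ≈ 0.808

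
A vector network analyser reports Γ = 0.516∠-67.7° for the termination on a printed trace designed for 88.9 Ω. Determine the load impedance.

Z_L ≈ 74.6 − j97 Ω

Z_L = Z_0·(1 + Γ)/(1 − Γ) = 88.9·(1.2 − j0.477)/(0.804 + j0.477)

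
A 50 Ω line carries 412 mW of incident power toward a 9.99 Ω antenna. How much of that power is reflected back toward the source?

P_reflected ≈ 183 mW

Γ = (9.99 − 50)/(9.99 + 50) = -0.667
|Γ|² = 0.445
P_refl = |Γ|²·P_inc = 183 mW, P_del = (1 − |Γ|²)·P_inc = 229 mW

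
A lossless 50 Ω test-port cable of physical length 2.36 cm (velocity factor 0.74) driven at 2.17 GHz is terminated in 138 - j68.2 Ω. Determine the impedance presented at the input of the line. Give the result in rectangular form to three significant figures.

Z_in ≈ 14.3 + j1.58 Ω

λ = v/f = 0.74·c / 2.17 GHz = 0.102 m
βl = 2π·l/λ = 2π × 0.231 = 83°
tan(βl) = tan(83°) = 8.2
Z_in = Z_0·(Z_L + jZ_0·tanβl)/(Z_0 + jZ_L·tanβl)
     = 50·(138 + j342)/(609 + j1130)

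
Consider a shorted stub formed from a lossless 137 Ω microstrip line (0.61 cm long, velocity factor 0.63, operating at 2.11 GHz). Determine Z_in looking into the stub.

Z_in ≈ +j62.5 Ω

λ = v/f = 0.63·c / 2.11 GHz = 0.0896 m
βl = 2π·l/λ = 2π × 0.0681 = 24.5°
tan(βl) = 0.456
For a shorted stub, Z_in = jZ_0·tan(βl)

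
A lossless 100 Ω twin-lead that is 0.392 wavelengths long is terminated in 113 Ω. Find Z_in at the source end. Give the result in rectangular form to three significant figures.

Z_in ≈ 102 + j12.2 Ω

βl = 2π × 0.392 = 141°
tan(βl) = tan(141°) = -0.806
Z_in = Z_0·(Z_L + jZ_0·tanβl)/(Z_0 + jZ_L·tanβl)
     = 100·(113 − j80.6)/(100 − j91.1)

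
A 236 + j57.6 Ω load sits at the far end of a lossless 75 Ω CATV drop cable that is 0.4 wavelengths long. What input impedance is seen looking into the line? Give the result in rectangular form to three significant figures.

Z_in ≈ 47.1 + j71.1 Ω

βl = 2π × 0.4 = 144°
tan(βl) = tan(144°) = -0.727
Z_in = Z_0·(Z_L + jZ_0·tanβl)/(Z_0 + jZ_L·tanβl)
     = 75·(236 + j3.11)/(117 − j171)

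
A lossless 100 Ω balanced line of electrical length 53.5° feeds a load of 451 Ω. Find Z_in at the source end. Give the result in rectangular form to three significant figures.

Z_in ≈ 33.4 − j68.5 Ω

tan(βl) = tan(53.5°) = 1.35
Z_in = Z_0·(Z_L + jZ_0·tanβl)/(Z_0 + jZ_L·tanβl)
     = 100·(451 + j135)/(100 + j609)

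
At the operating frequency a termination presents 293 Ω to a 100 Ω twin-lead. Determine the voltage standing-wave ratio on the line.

VSWR ≈ 2.93

Γ = (293 − 100)/(293 + 100) = 0.491
VSWR = (1 + 0.491)/(1 − 0.491)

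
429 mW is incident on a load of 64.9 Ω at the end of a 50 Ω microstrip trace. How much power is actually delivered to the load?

Γ = (64.9 − 50)/(64.9 + 50) = 0.13
|Γ|² = 0.0168
P_refl = |Γ|²·P_inc = 7.21 mW, P_del = (1 − |Γ|²)·P_inc = 422 mW

P_delivered ≈ 422 mW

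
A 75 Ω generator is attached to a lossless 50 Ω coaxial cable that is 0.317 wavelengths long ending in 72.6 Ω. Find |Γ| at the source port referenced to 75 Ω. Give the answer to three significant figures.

|Γ| ≈ 0.342

βl = 2π × 0.317 = 114°
tan(βl) = -2.23
Z_in = Z_0·(Z_L + jZ_0·tanβl)/(Z_0 + jZ_L·tanβl) = 37.7 + j10.7 Ω
Γ_s = (Z_in − Z_s)/(Z_in + Z_s) = (-37.3 + j10.7)/(113 + j10.7), |Γ_s| = 0.342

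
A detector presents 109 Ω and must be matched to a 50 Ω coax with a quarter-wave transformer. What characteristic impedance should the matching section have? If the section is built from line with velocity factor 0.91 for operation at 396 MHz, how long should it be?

Z_qwt ≈ 73.8 Ω; length ≈ 17.2 cm

Z_qwt = √(Z_0·R_L) = √(50 × 109) = √5450
λ = 0.91·c/f = 0.689 m, so l = λ/4 = 0.172 m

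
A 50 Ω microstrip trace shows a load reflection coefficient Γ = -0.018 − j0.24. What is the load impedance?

Z_L = Z_0·(1 + Γ)/(1 − Γ) = 50·(0.982 − j0.24)/(1.02 + j0.24)

Z_L ≈ 43.1 − j21.9 Ω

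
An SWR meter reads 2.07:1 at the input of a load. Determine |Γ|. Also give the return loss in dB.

|Γ| ≈ 0.349; return loss ≈ 9.16 dB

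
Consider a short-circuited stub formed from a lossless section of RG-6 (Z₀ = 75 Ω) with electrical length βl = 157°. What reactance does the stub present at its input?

tan(βl) = -0.424
For a short-circuited stub, Z_in = jZ_0·tan(βl)

X_in ≈ -31.8 Ω (capacitive)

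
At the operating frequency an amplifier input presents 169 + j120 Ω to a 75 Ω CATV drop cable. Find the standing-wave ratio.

Γ = (Z_L − Z_0)/(Z_L + Z_0) = (94 + j120)/(244 + j120)
|Γ| = 152/272 = 0.561
VSWR = (1 + |Γ|)/(1 − |Γ|) = 1.56/0.439

VSWR ≈ 3.55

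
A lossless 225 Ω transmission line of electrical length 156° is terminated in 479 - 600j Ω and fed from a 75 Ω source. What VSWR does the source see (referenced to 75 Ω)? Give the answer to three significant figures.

VSWR ≈ 16.8

tan(βl) = -0.445
Z_in = Z_0·(Z_L + jZ_0·tanβl)/(Z_0 + jZ_L·tanβl) = 615 + j627 Ω
Γ_s = (Z_in − Z_s)/(Z_in + Z_s) = (540 + j627)/(690 + j627), |Γ_s| = 0.888
VSWR = (1 + |Γ_s|)/(1 − |Γ_s|)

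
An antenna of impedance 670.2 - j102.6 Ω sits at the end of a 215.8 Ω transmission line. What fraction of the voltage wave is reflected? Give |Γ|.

|Γ| ≈ 0.522

Γ = (Z_L − Z_0)/(Z_L + Z_0) = (454.4 − j102.6)/(886 − j102.6)
|Γ| = 466/892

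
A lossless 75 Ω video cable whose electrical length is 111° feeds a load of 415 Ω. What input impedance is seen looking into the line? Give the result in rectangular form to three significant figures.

tan(βl) = tan(111°) = -2.61
Z_in = Z_0·(Z_L + jZ_0·tanβl)/(Z_0 + jZ_L·tanβl)
     = 75·(415 − j195)/(75 − j1080)

Z_in ≈ 15.5 + j27.7 Ω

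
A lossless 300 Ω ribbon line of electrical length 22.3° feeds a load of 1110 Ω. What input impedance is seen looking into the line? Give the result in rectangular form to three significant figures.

Z_in ≈ 393 − j473 Ω

tan(βl) = tan(22.3°) = 0.41
Z_in = Z_0·(Z_L + jZ_0·tanβl)/(Z_0 + jZ_L·tanβl)
     = 300·(1110 + j123)/(300 + j455)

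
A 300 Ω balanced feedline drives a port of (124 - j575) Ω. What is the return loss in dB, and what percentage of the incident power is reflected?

Γ = (-176 − j575)/(424 − j575), |Γ| = 0.842
RL = −20·log₁₀(0.842) = 1.5 dB
P_refl/P_inc = |Γ|² = 0.708

RL ≈ 1.5 dB; 70.8% of incident power reflected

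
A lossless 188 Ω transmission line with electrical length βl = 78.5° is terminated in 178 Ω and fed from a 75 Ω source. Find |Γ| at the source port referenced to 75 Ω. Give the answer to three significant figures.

|Γ| ≈ 0.45

tan(βl) = 4.92
Z_in = Z_0·(Z_L + jZ_0·tanβl)/(Z_0 + jZ_L·tanβl) = 198 + j4.22 Ω
Γ_s = (Z_in − Z_s)/(Z_in + Z_s) = (123 + j4.22)/(273 + j4.22), |Γ_s| = 0.45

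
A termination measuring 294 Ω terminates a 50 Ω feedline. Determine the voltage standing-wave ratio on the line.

For a purely resistive load, VSWR = R_L/Z_0 or Z_0/R_L (whichever > 1) = 294/50

VSWR ≈ 5.88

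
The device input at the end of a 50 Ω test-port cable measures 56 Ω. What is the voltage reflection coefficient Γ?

Γ = 0.0566

Γ = (Z_L − Z_0)/(Z_L + Z_0) = (56 − 50)/(56 + 50) = 6/106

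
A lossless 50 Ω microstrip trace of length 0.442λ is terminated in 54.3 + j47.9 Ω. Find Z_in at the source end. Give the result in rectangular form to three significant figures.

Z_in ≈ 30.6 + j30.4 Ω

βl = 2π × 0.442 = 159°
tan(βl) = tan(159°) = -0.381
Z_in = Z_0·(Z_L + jZ_0·tanβl)/(Z_0 + jZ_L·tanβl)
     = 50·(54.3 + j28.8)/(68.3 − j20.7)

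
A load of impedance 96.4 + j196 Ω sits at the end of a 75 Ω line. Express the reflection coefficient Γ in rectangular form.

Γ ≈ 0.621 + j0.434

Γ = (Z_L − Z_0)/(Z_L + Z_0) = (21.4 + j196)/(171.4 + j196)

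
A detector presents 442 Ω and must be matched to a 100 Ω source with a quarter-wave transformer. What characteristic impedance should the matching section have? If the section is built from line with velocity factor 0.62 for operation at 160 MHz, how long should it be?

Z_qwt ≈ 210 Ω; length ≈ 29.1 cm

Z_qwt = √(Z_0·R_L) = √(100 × 442) = √44200
λ = 0.62·c/f = 1.16 m, so l = λ/4 = 0.291 m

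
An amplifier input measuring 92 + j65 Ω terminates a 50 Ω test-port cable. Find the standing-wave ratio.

Γ = (Z_L − Z_0)/(Z_L + Z_0) = (42 + j65)/(142 + j65)
|Γ| = 77.4/156 = 0.496
VSWR = (1 + |Γ|)/(1 − |Γ|) = 1.5/0.504

VSWR ≈ 2.96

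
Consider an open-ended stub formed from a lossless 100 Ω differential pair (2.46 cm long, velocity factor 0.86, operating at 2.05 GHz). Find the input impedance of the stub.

Z_in ≈ −j35.7 Ω

λ = v/f = 0.86·c / 2.05 GHz = 0.126 m
βl = 2π·l/λ = 2π × 0.195 = 70.4°
tan(βl) = 2.8
For an open-ended stub, Z_in = −jZ_0·cot(βl) = −jZ_0/tan(βl)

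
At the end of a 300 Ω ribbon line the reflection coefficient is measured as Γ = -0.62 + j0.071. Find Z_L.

Z_L ≈ 69.7 + j16.2 Ω

Z_L = Z_0·(1 + Γ)/(1 − Γ) = 300·(0.38 + j0.071)/(1.62 − j0.071)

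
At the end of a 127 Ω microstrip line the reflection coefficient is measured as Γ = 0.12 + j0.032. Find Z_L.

Z_L ≈ 161 + j10.5 Ω

Z_L = Z_0·(1 + Γ)/(1 − Γ) = 127·(1.12 + j0.032)/(0.88 − j0.032)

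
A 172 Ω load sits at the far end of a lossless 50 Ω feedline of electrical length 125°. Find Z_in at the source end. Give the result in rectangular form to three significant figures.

Z_in ≈ 20.8 + j30.8 Ω

tan(βl) = tan(125°) = -1.43
Z_in = Z_0·(Z_L + jZ_0·tanβl)/(Z_0 + jZ_L·tanβl)
     = 50·(172 − j71.4)/(50 − j246)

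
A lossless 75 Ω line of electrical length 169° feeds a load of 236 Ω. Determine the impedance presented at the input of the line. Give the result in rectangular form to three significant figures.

Z_in ≈ 178 + j94.4 Ω

tan(βl) = tan(169°) = -0.194
Z_in = Z_0·(Z_L + jZ_0·tanβl)/(Z_0 + jZ_L·tanβl)
     = 75·(236 − j14.6)/(75 − j45.9)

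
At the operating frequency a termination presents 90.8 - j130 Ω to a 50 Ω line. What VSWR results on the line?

VSWR ≈ 5.92

Γ = (Z_L − Z_0)/(Z_L + Z_0) = (40.8 − j130)/(140.8 − j130)
|Γ| = 136/192 = 0.711
VSWR = (1 + |Γ|)/(1 − |Γ|) = 1.71/0.289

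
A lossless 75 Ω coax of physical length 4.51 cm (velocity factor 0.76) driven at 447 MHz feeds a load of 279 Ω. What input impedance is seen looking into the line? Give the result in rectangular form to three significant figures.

λ = v/f = 0.76·c / 447 MHz = 0.51 m
βl = 2π·l/λ = 2π × 0.0884 = 31.8°
tan(βl) = tan(31.8°) = 0.621
Z_in = Z_0·(Z_L + jZ_0·tanβl)/(Z_0 + jZ_L·tanβl)
     = 75·(279 + j46.6)/(75 + j173)

Z_in ≈ 61 − j94.4 Ω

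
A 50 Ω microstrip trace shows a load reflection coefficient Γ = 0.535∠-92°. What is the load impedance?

Z_L ≈ 27 − j40.4 Ω

Z_L = Z_0·(1 + Γ)/(1 − Γ) = 50·(0.981 − j0.535)/(1.02 + j0.535)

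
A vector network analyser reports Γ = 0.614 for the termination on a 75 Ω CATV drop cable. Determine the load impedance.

Z_L ≈ 314 Ω

Z_L = Z_0·(1 + Γ)/(1 − Γ) = 75·(1.61)/(0.386)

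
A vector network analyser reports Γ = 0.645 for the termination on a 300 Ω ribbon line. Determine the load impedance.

Z_L ≈ 1390 Ω

Z_L = Z_0·(1 + Γ)/(1 − Γ) = 300·(1.65)/(0.355)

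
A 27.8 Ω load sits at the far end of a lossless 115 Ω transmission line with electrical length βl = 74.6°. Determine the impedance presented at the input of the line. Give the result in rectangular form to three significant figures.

tan(βl) = tan(74.6°) = 3.63
Z_in = Z_0·(Z_L + jZ_0·tanβl)/(Z_0 + jZ_L·tanβl)
     = 115·(27.8 + j418)/(115 + j101)

Z_in ≈ 223 + j222 Ω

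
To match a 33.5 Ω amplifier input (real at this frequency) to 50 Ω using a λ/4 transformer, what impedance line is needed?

Z_qwt ≈ 40.9 Ω

Z_qwt = √(Z_0·R_L) = √(50 × 33.5) = √1675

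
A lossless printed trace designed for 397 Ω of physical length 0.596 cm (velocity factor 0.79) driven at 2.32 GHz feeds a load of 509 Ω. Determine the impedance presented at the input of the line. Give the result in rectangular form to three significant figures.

λ = v/f = 0.79·c / 2.32 GHz = 0.102 m
βl = 2π·l/λ = 2π × 0.0583 = 21°
tan(βl) = tan(21°) = 0.384
Z_in = Z_0·(Z_L + jZ_0·tanβl)/(Z_0 + jZ_L·tanβl)
     = 397·(509 + j152)/(397 + j195)

Z_in ≈ 470 − j79 Ω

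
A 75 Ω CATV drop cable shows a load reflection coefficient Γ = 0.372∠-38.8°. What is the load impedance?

Z_L ≈ 116 − j62.6 Ω

Z_L = Z_0·(1 + Γ)/(1 − Γ) = 75·(1.29 − j0.233)/(0.71 + j0.233)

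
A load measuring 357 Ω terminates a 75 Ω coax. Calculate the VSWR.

Γ = (357 − 75)/(357 + 75) = 0.653
VSWR = (1 + 0.653)/(1 − 0.653)

VSWR ≈ 4.76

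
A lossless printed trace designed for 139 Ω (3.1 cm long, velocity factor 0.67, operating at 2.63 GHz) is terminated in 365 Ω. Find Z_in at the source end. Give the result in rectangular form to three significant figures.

λ = v/f = 0.67·c / 2.63 GHz = 0.0764 m
βl = 2π·l/λ = 2π × 0.406 = 146°
tan(βl) = tan(146°) = -0.674
Z_in = Z_0·(Z_L + jZ_0·tanβl)/(Z_0 + jZ_L·tanβl)
     = 139·(365 − j93.7)/(139 − j246)

Z_in ≈ 128 + j134 Ω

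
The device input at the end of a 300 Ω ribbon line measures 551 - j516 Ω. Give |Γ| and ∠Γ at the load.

Γ ≈ 0.577 ∠ -32.8°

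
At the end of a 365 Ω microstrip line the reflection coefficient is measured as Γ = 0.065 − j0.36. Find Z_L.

Z_L = Z_0·(1 + Γ)/(1 − Γ) = 365·(1.06 − j0.36)/(0.935 + j0.36)

Z_L ≈ 315 − j262 Ω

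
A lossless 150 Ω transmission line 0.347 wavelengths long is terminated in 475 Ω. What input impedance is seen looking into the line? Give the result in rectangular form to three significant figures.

βl = 2π × 0.347 = 125°
tan(βl) = tan(125°) = -1.43
Z_in = Z_0·(Z_L + jZ_0·tanβl)/(Z_0 + jZ_L·tanβl)
     = 150·(475 − j215)/(150 − j680)

Z_in ≈ 67.2 + j89.9 Ω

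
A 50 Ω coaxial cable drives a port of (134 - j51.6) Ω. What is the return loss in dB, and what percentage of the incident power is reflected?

RL ≈ 5.75 dB; 26.6% of incident power reflected

Γ = (84 − j51.6)/(184 − j51.6), |Γ| = 0.516
RL = −20·log₁₀(0.516) = 5.75 dB
P_refl/P_inc = |Γ|² = 0.266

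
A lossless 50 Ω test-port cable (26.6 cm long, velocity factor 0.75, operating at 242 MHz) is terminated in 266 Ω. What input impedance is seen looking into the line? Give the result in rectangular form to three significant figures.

Z_in ≈ 9.88 + j11.1 Ω

λ = v/f = 0.75·c / 242 MHz = 0.93 m
βl = 2π·l/λ = 2π × 0.286 = 103°
tan(βl) = tan(103°) = -4.33
Z_in = Z_0·(Z_L + jZ_0·tanβl)/(Z_0 + jZ_L·tanβl)
     = 50·(266 − j217)/(50 − j1150)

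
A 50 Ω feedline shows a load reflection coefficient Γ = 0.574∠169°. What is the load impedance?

Z_L = Z_0·(1 + Γ)/(1 − Γ) = 50·(0.437 + j0.11)/(1.56 − j0.11)

Z_L ≈ 13.6 + j4.46 Ω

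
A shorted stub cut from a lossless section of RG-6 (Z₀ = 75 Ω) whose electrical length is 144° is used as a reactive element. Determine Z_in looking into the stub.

Z_in ≈ −j54.5 Ω

tan(βl) = -0.727
For a shorted stub, Z_in = jZ_0·tan(βl)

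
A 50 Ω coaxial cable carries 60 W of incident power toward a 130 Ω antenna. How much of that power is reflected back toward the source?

Γ = (130 − 50)/(130 + 50) = 0.444
|Γ|² = 0.198
P_refl = |Γ|²·P_inc = 11.9 W, P_del = (1 − |Γ|²)·P_inc = 48.1 W

P_reflected ≈ 11.9 W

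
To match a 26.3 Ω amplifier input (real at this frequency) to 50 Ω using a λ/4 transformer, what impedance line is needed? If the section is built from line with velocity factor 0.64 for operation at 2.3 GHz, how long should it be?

Z_qwt = √(Z_0·R_L) = √(50 × 26.3) = √1315
λ = 0.64·c/f = 0.0835 m, so l = λ/4 = 0.0209 m

Z_qwt ≈ 36.3 Ω; length ≈ 2.09 cm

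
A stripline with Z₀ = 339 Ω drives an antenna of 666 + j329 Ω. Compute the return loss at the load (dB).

RL ≈ 7.16 dB

Γ = (327 + j329)/(1005 + j329), |Γ| = 0.439
RL = −20·log₁₀|Γ| = −20·log₁₀(0.439)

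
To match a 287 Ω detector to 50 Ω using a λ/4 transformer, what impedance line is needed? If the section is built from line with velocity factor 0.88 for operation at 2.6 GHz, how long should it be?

Z_qwt ≈ 120 Ω; length ≈ 2.54 cm

Z_qwt = √(Z_0·R_L) = √(50 × 287) = √14350
λ = 0.88·c/f = 0.102 m, so l = λ/4 = 0.0254 m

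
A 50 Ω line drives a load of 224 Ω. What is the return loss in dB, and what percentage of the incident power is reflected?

Γ = (224 − 50)/(224 + 50) = 0.635
RL = −20·log₁₀(0.635) = 3.94 dB
P_refl/P_inc = |Γ|² = 0.403

RL ≈ 3.94 dB; 40.3% of incident power reflected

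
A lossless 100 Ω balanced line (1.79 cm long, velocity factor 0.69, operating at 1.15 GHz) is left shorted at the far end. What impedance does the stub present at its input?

Z_in ≈ +j72.1 Ω

λ = v/f = 0.69·c / 1.15 GHz = 0.18 m
βl = 2π·l/λ = 2π × 0.0994 = 35.8°
tan(βl) = 0.721
For a shorted stub, Z_in = jZ_0·tan(βl)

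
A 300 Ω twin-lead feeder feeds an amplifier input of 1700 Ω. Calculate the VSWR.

VSWR ≈ 5.67

Γ = (1700 − 300)/(1700 + 300) = 0.7
VSWR = (1 + 0.7)/(1 − 0.7)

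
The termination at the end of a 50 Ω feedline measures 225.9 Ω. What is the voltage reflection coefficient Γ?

Γ = 0.638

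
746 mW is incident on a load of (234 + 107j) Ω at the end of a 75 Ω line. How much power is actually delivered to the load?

P_delivered ≈ 490 mW

|Γ| = |(159 + j107)/(309 + j107)| = 0.586
|Γ|² = 0.343
P_refl = |Γ|²·P_inc = 256 mW, P_del = (1 − |Γ|²)·P_inc = 490 mW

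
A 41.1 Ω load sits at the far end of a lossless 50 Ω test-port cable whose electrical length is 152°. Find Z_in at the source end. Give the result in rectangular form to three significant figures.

tan(βl) = tan(152°) = -0.532
Z_in = Z_0·(Z_L + jZ_0·tanβl)/(Z_0 + jZ_L·tanβl)
     = 50·(41.1 − j26.6)/(50 − j21.9)

Z_in ≈ 44.3 − j7.24 Ω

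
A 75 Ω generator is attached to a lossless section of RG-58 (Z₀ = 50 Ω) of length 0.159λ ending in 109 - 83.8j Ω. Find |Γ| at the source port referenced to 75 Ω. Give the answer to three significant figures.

|Γ| ≈ 0.676

βl = 2π × 0.159 = 57.2°
tan(βl) = 1.55
Z_in = Z_0·(Z_L + jZ_0·tanβl)/(Z_0 + jZ_L·tanβl) = 15.2 − j16 Ω
Γ_s = (Z_in − Z_s)/(Z_in + Z_s) = (-59.8 − j16)/(90.2 − j16), |Γ_s| = 0.676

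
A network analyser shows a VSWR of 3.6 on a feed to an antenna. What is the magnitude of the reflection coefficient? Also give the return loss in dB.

|Γ| = (S − 1)/(S + 1) = (3.6 − 1)/(3.6 + 1) = 2.6/4.6
RL = −20·log₁₀|Γ| = −20·log₁₀(0.565)

|Γ| ≈ 0.565; return loss ≈ 4.96 dB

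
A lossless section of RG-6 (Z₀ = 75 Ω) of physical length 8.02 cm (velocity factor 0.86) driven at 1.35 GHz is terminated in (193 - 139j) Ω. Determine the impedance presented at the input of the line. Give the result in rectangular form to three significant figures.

Z_in ≈ 125 + j138 Ω

λ = v/f = 0.86·c / 1.35 GHz = 0.191 m
βl = 2π·l/λ = 2π × 0.42 = 151°
tan(βl) = tan(151°) = -0.553
Z_in = Z_0·(Z_L + jZ_0·tanβl)/(Z_0 + jZ_L·tanβl)
     = 75·(193 − j180)/(-1.81 − j107)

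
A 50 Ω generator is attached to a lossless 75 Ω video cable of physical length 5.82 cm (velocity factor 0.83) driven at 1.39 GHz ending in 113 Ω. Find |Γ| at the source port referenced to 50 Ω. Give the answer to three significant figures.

|Γ| ≈ 0.187

λ = v/f = 0.83·c / 1.39 GHz = 0.179 m
βl = 2π·l/λ = 2π × 0.325 = 117°
tan(βl) = -1.97
Z_in = Z_0·(Z_L + jZ_0·tanβl)/(Z_0 + jZ_L·tanβl) = 56.2 + j19.2 Ω
Γ_s = (Z_in − Z_s)/(Z_in + Z_s) = (6.25 + j19.2)/(106 + j19.2), |Γ_s| = 0.187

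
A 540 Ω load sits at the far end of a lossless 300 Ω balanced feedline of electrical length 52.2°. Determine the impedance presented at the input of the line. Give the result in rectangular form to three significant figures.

tan(βl) = tan(52.2°) = 1.29
Z_in = Z_0·(Z_L + jZ_0·tanβl)/(Z_0 + jZ_L·tanβl)
     = 300·(540 + j387)/(300 + j696)

Z_in ≈ 225 − j136 Ω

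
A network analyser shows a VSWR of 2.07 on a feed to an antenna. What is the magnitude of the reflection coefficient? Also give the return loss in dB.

|Γ| ≈ 0.349; return loss ≈ 9.16 dB

|Γ| = (S − 1)/(S + 1) = (2.07 − 1)/(2.07 + 1) = 1.07/3.07
RL = −20·log₁₀|Γ| = −20·log₁₀(0.349)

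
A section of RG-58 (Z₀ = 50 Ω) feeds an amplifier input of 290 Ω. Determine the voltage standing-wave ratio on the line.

VSWR ≈ 5.8

Γ = (290 − 50)/(290 + 50) = 0.706
VSWR = (1 + 0.706)/(1 − 0.706)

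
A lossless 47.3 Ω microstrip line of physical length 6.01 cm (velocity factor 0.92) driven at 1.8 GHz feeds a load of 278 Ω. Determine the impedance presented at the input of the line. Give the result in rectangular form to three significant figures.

λ = v/f = 0.92·c / 1.8 GHz = 0.153 m
βl = 2π·l/λ = 2π × 0.392 = 141°
tan(βl) = tan(141°) = -0.807
Z_in = Z_0·(Z_L + jZ_0·tanβl)/(Z_0 + jZ_L·tanβl)
     = 47.3·(278 − j38.2)/(47.3 − j224)

Z_in ≈ 19.5 + j54.5 Ω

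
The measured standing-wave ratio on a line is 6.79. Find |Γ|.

|Γ| ≈ 0.743

|Γ| = (S − 1)/(S + 1) = (6.79 − 1)/(6.79 + 1) = 5.79/7.79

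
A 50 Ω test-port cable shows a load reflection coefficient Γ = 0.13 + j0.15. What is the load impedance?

Z_L = Z_0·(1 + Γ)/(1 − Γ) = 50·(1.13 + j0.15)/(0.87 − j0.15)

Z_L ≈ 61.6 + j19.2 Ω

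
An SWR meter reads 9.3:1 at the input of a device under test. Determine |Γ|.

|Γ| ≈ 0.806

|Γ| = (S − 1)/(S + 1) = (9.3 − 1)/(9.3 + 1) = 8.3/10.3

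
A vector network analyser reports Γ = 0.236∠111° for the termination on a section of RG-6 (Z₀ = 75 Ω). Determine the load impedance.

Z_L = Z_0·(1 + Γ)/(1 − Γ) = 75·(0.915 + j0.22)/(1.08 − j0.22)

Z_L ≈ 57.8 + j27 Ω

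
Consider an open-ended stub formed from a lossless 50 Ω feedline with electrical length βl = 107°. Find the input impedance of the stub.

tan(βl) = -3.27
For an open-ended stub, Z_in = −jZ_0·cot(βl) = −jZ_0/tan(βl)

Z_in ≈ +j15.3 Ω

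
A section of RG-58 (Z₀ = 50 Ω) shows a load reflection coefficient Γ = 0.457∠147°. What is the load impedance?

Z_L = Z_0·(1 + Γ)/(1 − Γ) = 50·(0.617 + j0.249)/(1.38 − j0.249)

Z_L ≈ 20 + j12.6 Ω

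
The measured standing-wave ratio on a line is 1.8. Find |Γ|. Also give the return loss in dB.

|Γ| ≈ 0.286; return loss ≈ 10.9 dB

|Γ| = (S − 1)/(S + 1) = (1.8 − 1)/(1.8 + 1) = 0.8/2.8
RL = −20·log₁₀|Γ| = −20·log₁₀(0.286)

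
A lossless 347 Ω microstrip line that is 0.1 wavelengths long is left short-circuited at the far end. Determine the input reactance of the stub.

βl = 2π × 0.1 = 36°
tan(βl) = 0.727
For a short-circuited stub, Z_in = jZ_0·tan(βl)

X_in ≈ 252 Ω (inductive)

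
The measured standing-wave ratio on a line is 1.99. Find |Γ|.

|Γ| ≈ 0.331

|Γ| = (S − 1)/(S + 1) = (1.99 − 1)/(1.99 + 1) = 0.99/2.99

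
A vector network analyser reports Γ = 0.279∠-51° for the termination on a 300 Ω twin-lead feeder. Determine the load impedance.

Z_L ≈ 381 − j179 Ω

Z_L = Z_0·(1 + Γ)/(1 − Γ) = 300·(1.18 − j0.217)/(0.824 + j0.217)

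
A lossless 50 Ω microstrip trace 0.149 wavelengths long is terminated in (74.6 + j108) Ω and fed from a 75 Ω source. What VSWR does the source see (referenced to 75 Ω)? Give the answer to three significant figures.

βl = 2π × 0.149 = 53.6°
tan(βl) = 1.36
Z_in = Z_0·(Z_L + jZ_0·tanβl)/(Z_0 + jZ_L·tanβl) = 27 − j62.6 Ω
Γ_s = (Z_in − Z_s)/(Z_in + Z_s) = (-48 − j62.6)/(102 − j62.6), |Γ_s| = 0.659
VSWR = (1 + |Γ_s|)/(1 − |Γ_s|)

VSWR ≈ 4.86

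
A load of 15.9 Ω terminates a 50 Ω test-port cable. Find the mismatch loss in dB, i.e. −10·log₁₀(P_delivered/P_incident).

Γ = (15.9 − 50)/(15.9 + 50) = -0.517
|Γ|² = 0.268, so P_del/P_inc = 1 − |Γ|² = 0.732
ML = −10·log₁₀(1 − |Γ|²)

mismatch loss ≈ 1.35 dB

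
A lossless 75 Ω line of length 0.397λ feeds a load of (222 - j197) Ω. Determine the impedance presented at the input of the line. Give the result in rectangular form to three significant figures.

Z_in ≈ 58.4 + j125 Ω

βl = 2π × 0.397 = 143°
tan(βl) = tan(143°) = -0.756
Z_in = Z_0·(Z_L + jZ_0·tanβl)/(Z_0 + jZ_L·tanβl)
     = 75·(222 − j254)/(-73.9 − j168)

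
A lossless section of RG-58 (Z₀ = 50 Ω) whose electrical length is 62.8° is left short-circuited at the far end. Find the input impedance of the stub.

tan(βl) = 1.95
For a short-circuited stub, Z_in = jZ_0·tan(βl)

Z_in ≈ +j97.3 Ω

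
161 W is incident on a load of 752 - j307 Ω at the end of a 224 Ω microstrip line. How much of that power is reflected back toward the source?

P_reflected ≈ 57.4 W

|Γ| = |(528 − j307)/(976 − j307)| = 0.597
|Γ|² = 0.356
P_refl = |Γ|²·P_inc = 57.4 W, P_del = (1 − |Γ|²)·P_inc = 104 W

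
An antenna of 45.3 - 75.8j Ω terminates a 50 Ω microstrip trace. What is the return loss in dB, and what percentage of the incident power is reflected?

Γ = (-4.7 − j75.8)/(95.3 − j75.8), |Γ| = 0.624
RL = −20·log₁₀(0.624) = 4.1 dB
P_refl/P_inc = |Γ|² = 0.389

RL ≈ 4.1 dB; 38.9% of incident power reflected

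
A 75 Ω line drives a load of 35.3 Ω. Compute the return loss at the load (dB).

RL ≈ 8.88 dB

Γ = (35.3 − 75)/(35.3 + 75) = -0.36
RL = −20·log₁₀|Γ| = −20·log₁₀(0.36)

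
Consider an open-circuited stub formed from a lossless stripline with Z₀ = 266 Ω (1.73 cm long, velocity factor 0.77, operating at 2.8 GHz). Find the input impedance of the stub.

Z_in ≈ −j68.8 Ω

λ = v/f = 0.77·c / 2.8 GHz = 0.0825 m
βl = 2π·l/λ = 2π × 0.21 = 75.5°
tan(βl) = 3.86
For an open-circuited stub, Z_in = −jZ_0·cot(βl) = −jZ_0/tan(βl)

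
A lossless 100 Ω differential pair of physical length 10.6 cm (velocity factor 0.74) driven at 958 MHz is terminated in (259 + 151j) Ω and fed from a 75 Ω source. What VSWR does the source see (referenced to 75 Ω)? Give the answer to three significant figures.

VSWR ≈ 4.39

λ = v/f = 0.74·c / 958 MHz = 0.232 m
βl = 2π·l/λ = 2π × 0.457 = 165°
tan(βl) = -0.274
Z_in = Z_0·(Z_L + jZ_0·tanβl)/(Z_0 + jZ_L·tanβl) = 111 + j143 Ω
Γ_s = (Z_in − Z_s)/(Z_in + Z_s) = (36.3 + j143)/(186 + j143), |Γ_s| = 0.629
VSWR = (1 + |Γ_s|)/(1 − |Γ_s|)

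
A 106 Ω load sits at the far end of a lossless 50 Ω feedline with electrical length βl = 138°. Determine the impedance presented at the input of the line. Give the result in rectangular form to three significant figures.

Z_in ≈ 41.3 + j33.9 Ω

tan(βl) = tan(138°) = -0.9
Z_in = Z_0·(Z_L + jZ_0·tanβl)/(Z_0 + jZ_L·tanβl)
     = 50·(106 − j45)/(50 − j95.4)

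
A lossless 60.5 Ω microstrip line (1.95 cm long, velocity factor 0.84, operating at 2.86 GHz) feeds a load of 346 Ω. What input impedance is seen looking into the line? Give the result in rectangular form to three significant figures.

λ = v/f = 0.84·c / 2.86 GHz = 0.0881 m
βl = 2π·l/λ = 2π × 0.221 = 79.7°
tan(βl) = tan(79.7°) = 5.49
Z_in = Z_0·(Z_L + jZ_0·tanβl)/(Z_0 + jZ_L·tanβl)
     = 60.5·(346 + j332)/(60.5 + j1900)

Z_in ≈ 10.9 − j10.7 Ω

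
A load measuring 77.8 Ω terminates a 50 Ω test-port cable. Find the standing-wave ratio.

VSWR ≈ 1.56

Γ = (77.8 − 50)/(77.8 + 50) = 0.218
VSWR = (1 + 0.218)/(1 − 0.218)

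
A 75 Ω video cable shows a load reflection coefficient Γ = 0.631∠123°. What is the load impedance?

Z_L ≈ 21.6 + j38.1 Ω

Z_L = Z_0·(1 + Γ)/(1 − Γ) = 75·(0.656 + j0.529)/(1.34 − j0.529)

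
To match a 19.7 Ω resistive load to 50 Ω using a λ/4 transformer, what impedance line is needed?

Z_qwt = √(Z_0·R_L) = √(50 × 19.7) = √985

Z_qwt ≈ 31.4 Ω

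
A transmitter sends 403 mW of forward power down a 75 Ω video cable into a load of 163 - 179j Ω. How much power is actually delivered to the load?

P_delivered ≈ 222 mW

|Γ| = |(88 − j179)/(238 − j179)| = 0.67
|Γ|² = 0.449
P_refl = |Γ|²·P_inc = 181 mW, P_del = (1 − |Γ|²)·P_inc = 222 mW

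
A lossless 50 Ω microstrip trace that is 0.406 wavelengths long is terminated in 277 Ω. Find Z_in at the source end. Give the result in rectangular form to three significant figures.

Z_in ≈ 27.1 + j67.3 Ω

βl = 2π × 0.406 = 146°
tan(βl) = tan(146°) = -0.67
Z_in = Z_0·(Z_L + jZ_0·tanβl)/(Z_0 + jZ_L·tanβl)
     = 50·(277 − j33.5)/(50 − j186)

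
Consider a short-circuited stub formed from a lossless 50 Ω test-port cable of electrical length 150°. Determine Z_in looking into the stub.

Z_in ≈ −j28.9 Ω

tan(βl) = -0.577
For a short-circuited stub, Z_in = jZ_0·tan(βl)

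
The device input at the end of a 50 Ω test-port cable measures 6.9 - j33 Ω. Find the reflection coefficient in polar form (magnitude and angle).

Γ = (Z_L − Z_0)/(Z_L + Z_0) = (-43.1 − j33)/(56.9 − j33)
|Γ| = 54.3/65.8 = 0.825

Γ ≈ 0.825 ∠ -112°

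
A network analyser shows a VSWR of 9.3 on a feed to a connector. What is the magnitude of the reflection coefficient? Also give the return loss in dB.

|Γ| ≈ 0.806; return loss ≈ 1.88 dB

|Γ| = (S − 1)/(S + 1) = (9.3 − 1)/(9.3 + 1) = 8.3/10.3
RL = −20·log₁₀|Γ| = −20·log₁₀(0.806)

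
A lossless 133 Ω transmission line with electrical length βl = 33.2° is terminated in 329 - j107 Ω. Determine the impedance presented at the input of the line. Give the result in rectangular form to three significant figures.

tan(βl) = tan(33.2°) = 0.654
Z_in = Z_0·(Z_L + jZ_0·tanβl)/(Z_0 + jZ_L·tanβl)
     = 133·(329 − j20)/(203 + j215)

Z_in ≈ 94.9 − j114 Ω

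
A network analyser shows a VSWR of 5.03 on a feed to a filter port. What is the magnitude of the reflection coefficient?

|Γ| ≈ 0.668

|Γ| = (S − 1)/(S + 1) = (5.03 − 1)/(5.03 + 1) = 4.03/6.03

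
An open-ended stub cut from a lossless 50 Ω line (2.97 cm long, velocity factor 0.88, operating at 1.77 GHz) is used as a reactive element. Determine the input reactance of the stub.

X_in ≈ -16.6 Ω (capacitive)

λ = v/f = 0.88·c / 1.77 GHz = 0.149 m
βl = 2π·l/λ = 2π × 0.199 = 71.7°
tan(βl) = 3.02
For an open-ended stub, Z_in = −jZ_0·cot(βl) = −jZ_0/tan(βl)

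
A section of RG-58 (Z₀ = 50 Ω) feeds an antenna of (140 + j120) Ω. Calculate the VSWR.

VSWR ≈ 5.01

Γ = (Z_L − Z_0)/(Z_L + Z_0) = (90 + j120)/(190 + j120)
|Γ| = 150/225 = 0.667
VSWR = (1 + |Γ|)/(1 − |Γ|) = 1.67/0.333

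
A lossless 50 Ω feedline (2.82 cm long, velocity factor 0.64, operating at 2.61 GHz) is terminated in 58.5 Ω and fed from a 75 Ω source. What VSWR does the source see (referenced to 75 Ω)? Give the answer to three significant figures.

VSWR ≈ 1.52

λ = v/f = 0.64·c / 2.61 GHz = 0.0736 m
βl = 2π·l/λ = 2π × 0.383 = 138°
tan(βl) = -0.9
Z_in = Z_0·(Z_L + jZ_0·tanβl)/(Z_0 + jZ_L·tanβl) = 50.2 + j7.87 Ω
Γ_s = (Z_in − Z_s)/(Z_in + Z_s) = (-24.8 + j7.87)/(125 + j7.87), |Γ_s| = 0.207
VSWR = (1 + |Γ_s|)/(1 − |Γ_s|)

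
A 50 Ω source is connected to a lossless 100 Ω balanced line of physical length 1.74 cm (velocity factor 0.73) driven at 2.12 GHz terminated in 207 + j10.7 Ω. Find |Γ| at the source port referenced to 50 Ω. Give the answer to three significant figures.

λ = v/f = 0.73·c / 2.12 GHz = 0.103 m
βl = 2π·l/λ = 2π × 0.168 = 60.6°
tan(βl) = 1.78
Z_in = Z_0·(Z_L + jZ_0·tanβl)/(Z_0 + jZ_L·tanβl) = 60.7 − j42.9 Ω
Γ_s = (Z_in − Z_s)/(Z_in + Z_s) = (10.7 − j42.9)/(111 − j42.9), |Γ_s| = 0.373

|Γ| ≈ 0.373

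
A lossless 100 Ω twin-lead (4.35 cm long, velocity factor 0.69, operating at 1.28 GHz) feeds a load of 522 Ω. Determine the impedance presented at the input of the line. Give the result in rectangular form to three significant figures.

λ = v/f = 0.69·c / 1.28 GHz = 0.162 m
βl = 2π·l/λ = 2π × 0.269 = 96.8°
tan(βl) = tan(96.8°) = -8.34
Z_in = Z_0·(Z_L + jZ_0·tanβl)/(Z_0 + jZ_L·tanβl)
     = 100·(522 − j834)/(100 − j4360)

Z_in ≈ 19.4 + j11.5 Ω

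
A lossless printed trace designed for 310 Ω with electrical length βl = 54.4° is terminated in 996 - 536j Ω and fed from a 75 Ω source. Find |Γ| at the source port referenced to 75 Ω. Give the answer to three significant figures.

tan(βl) = 1.4
Z_in = Z_0·(Z_L + jZ_0·tanβl)/(Z_0 + jZ_L·tanβl) = 92.4 − j152 Ω
Γ_s = (Z_in − Z_s)/(Z_in + Z_s) = (17.4 − j152)/(167 − j152), |Γ_s| = 0.676

|Γ| ≈ 0.676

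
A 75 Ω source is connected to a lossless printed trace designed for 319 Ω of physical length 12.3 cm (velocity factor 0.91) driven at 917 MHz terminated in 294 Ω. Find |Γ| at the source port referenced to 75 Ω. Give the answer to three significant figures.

|Γ| ≈ 0.609

λ = v/f = 0.91·c / 917 MHz = 0.298 m
βl = 2π·l/λ = 2π × 0.413 = 149°
tan(βl) = -0.607
Z_in = Z_0·(Z_L + jZ_0·tanβl)/(Z_0 + jZ_L·tanβl) = 306 − j22.2 Ω
Γ_s = (Z_in − Z_s)/(Z_in + Z_s) = (231 − j22.2)/(381 − j22.2), |Γ_s| = 0.609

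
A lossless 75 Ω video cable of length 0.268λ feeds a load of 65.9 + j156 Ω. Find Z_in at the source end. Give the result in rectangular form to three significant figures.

Z_in ≈ 12 − j21.3 Ω

βl = 2π × 0.268 = 96.5°
tan(βl) = tan(96.5°) = -8.8
Z_in = Z_0·(Z_L + jZ_0·tanβl)/(Z_0 + jZ_L·tanβl)
     = 75·(65.9 − j504)/(1450 − j580)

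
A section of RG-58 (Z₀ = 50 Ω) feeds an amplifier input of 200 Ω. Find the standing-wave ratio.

VSWR ≈ 4

Γ = (200 − 50)/(200 + 50) = 0.6
VSWR = (1 + 0.6)/(1 − 0.6)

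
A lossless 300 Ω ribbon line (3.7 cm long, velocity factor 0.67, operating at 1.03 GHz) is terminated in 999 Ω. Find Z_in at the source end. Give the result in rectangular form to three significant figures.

λ = v/f = 0.67·c / 1.03 GHz = 0.195 m
βl = 2π·l/λ = 2π × 0.19 = 68.3°
tan(βl) = tan(68.3°) = 2.51
Z_in = Z_0·(Z_L + jZ_0·tanβl)/(Z_0 + jZ_L·tanβl)
     = 300·(999 + j752)/(300 + j2500)

Z_in ≈ 103 − j107 Ω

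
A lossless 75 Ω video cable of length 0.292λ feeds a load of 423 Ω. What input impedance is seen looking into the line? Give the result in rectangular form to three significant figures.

Z_in ≈ 14.2 + j19.6 Ω

βl = 2π × 0.292 = 105°
tan(βl) = tan(105°) = -3.7
Z_in = Z_0·(Z_L + jZ_0·tanβl)/(Z_0 + jZ_L·tanβl)
     = 75·(423 − j278)/(75 − j1570)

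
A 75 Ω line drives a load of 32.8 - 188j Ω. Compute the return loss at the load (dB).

RL ≈ 1.02 dB

Γ = (-42.2 − j188)/(107.8 − j188), |Γ| = 0.889
RL = −20·log₁₀|Γ| = −20·log₁₀(0.889)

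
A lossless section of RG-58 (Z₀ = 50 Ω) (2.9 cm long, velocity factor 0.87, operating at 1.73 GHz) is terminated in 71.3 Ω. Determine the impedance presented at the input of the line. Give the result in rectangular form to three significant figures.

λ = v/f = 0.87·c / 1.73 GHz = 0.151 m
βl = 2π·l/λ = 2π × 0.192 = 69.2°
tan(βl) = tan(69.2°) = 2.63
Z_in = Z_0·(Z_L + jZ_0·tanβl)/(Z_0 + jZ_L·tanβl)
     = 50·(71.3 + j132)/(50 + j188)

Z_in ≈ 37.5 − j9.01 Ω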